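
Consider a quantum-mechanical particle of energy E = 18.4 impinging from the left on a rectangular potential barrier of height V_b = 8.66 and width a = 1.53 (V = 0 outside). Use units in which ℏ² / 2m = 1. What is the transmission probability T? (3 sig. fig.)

Above the barrier the interior wavenumber is k₂ = √(2m(E − V_b))/ℏ = 3.121, giving phase k₂a = 4.775.
Matching at both interfaces gives T⁻¹ = 1 + V_b² sin²(k₂a) / [4E(E − V_b)] = 1.104, hence T = 0.906.

T = 0.906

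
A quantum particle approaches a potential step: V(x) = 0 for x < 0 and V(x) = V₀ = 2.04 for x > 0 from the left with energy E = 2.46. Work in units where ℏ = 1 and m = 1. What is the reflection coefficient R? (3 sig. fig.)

On each side the TISE gives plane waves with k = √(2m(E − V))/ℏ: k₁ = √(2·1·2.46) = 2.218, k₂ = √(2·1·0.42) = 0.9165.
Matching ψ and ψ′ at x = 0 gives r = (k₁ − k₂)/(k₁ + k₂), so R = r² = 0.1724 and T = 1 − R = 0.8276.

R = 0.172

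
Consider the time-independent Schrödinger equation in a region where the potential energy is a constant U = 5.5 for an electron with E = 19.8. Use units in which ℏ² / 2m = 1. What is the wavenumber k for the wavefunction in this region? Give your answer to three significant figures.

With E > U the solution is oscillatory, ψ ∝ e^{±ikx} with k = √(2m(E − U))/ℏ.
k = √(2 × 0.5 × 14.3) = 3.782.

k = 3.78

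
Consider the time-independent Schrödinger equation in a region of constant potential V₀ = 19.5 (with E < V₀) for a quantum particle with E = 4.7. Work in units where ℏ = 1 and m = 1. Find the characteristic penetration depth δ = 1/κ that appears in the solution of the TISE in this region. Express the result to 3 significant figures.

δ = 0.184

Since E < V₀ the TISE in this region is ψ'' = κ²ψ with κ = √(2m(V₀ − E))/ℏ.
κ = √(2 × 1 × 14.8) = 5.441. The penetration depth is δ = 1/κ = 0.184.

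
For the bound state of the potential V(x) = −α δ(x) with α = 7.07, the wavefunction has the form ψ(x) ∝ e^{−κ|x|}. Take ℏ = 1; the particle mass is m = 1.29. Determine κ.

Integrate −(ℏ²/2m)ψ'' − αδ(x)ψ = Eψ from −ε to +ε: the ψ'' term gives ψ'(0⁺) − ψ'(0⁻) and the δ term gives −(2mα/ℏ²)ψ(0).
With ψ ∝ e^{−κ|x|} this yields −2κ = −2mα/ℏ², so κ = mα/ℏ² = 9.120.

κ = 9.12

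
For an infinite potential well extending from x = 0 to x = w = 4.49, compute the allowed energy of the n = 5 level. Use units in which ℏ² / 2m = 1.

E = 12.2

The infinite-well eigenfunctions ψ_n = √(2/w) sin(nπx/w) vanish at both walls, giving E_n = n²π²ℏ²/(2mw²).
E_5 = 5² × π² / (2 × 0.5 × 4.49²) = 12.24.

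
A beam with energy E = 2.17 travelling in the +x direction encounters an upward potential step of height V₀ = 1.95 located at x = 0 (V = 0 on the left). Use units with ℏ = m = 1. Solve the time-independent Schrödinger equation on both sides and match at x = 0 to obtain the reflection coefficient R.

On each side the TISE gives plane waves with k = √(2m(E − V))/ℏ: k₁ = √(2·1·2.17) = 2.083, k₂ = √(2·1·0.22) = 0.6633.
Matching ψ and ψ′ at x = 0 gives r = (k₁ − k₂)/(k₁ + k₂), so R = r² = 0.2673 and T = 1 − R = 0.7327.

R = 0.267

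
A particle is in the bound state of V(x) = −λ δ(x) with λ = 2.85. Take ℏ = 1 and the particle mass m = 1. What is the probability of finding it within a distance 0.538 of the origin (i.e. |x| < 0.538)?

The normalised bound state is ψ = √κ e^{−κ|x|} with κ = mλ/ℏ² = 2.850.
P(|x| < d) = ∫_{−d}^{d} κ e^{−2κ|x|} dx = 1 − e^{−2κd} = 1 − e^{−3.067} = 0.9534.

P = 0.953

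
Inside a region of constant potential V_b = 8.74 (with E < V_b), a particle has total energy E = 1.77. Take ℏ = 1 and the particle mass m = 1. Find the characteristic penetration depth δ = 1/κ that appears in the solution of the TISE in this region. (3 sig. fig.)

Since E < V_b the TISE in this region is ψ'' = κ²ψ with κ = √(2m(V_b − E))/ℏ.
κ = √(2 × 1 × 6.97) = 3.734. The penetration depth is δ = 1/κ = 0.268.

δ = 0.268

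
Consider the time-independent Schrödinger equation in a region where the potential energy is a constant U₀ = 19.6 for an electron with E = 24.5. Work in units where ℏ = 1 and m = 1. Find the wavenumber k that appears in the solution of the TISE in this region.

k = 3.13

With E > U₀ the solution is oscillatory, ψ ∝ e^{±ikx} with k = √(2m(E − U₀))/ℏ.
k = √(2 × 1 × 4.9) = 3.130.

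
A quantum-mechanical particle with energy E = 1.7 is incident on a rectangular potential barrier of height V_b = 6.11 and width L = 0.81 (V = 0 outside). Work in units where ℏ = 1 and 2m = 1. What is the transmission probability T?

Since E < V_b the interior solution is evanescent with decay constant κ = √(2m(V_b − E))/ℏ = 2.100.
κL = 1.701, sinh(κL) = 2.648.
The exact tunnelling result is T⁻¹ = 1 + V_b² sinh²(κL) / [4E(V_b − E)] = 9.732, so T = 0.103.

T = 0.103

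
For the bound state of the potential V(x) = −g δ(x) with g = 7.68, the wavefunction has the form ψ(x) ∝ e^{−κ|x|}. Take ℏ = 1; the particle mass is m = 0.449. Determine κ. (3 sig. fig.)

κ = 3.45

Integrating the TISE across x = 0 gives the cusp condition ψ'(0⁺) − ψ'(0⁻) = −(2mg/ℏ²)ψ(0).
With ψ ∝ e^{−κ|x|} this yields −2κ = −2mg/ℏ², so κ = mg/ℏ² = 3.448.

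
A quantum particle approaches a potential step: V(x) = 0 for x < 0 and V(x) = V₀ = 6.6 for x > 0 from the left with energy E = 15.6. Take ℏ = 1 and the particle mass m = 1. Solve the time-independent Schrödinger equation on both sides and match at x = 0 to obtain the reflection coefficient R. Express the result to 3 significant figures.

The wavenumbers are k₁ = √(2mE)/ℏ = 5.586 on the left and k₂ = √(2m(E − V₀))/ℏ = 4.243 on the right.
Matching ψ and ψ′ at x = 0 gives r = (k₁ − k₂)/(k₁ + k₂), so R = r² = 0.01867 and T = 1 − R = 0.9813.

R = 0.0187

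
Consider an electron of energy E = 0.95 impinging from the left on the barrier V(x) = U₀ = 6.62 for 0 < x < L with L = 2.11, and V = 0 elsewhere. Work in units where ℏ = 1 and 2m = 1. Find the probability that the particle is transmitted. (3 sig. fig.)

T = 0.0000851

Since E < U₀ the interior solution is evanescent with decay constant κ = √(2m(U₀ − E))/ℏ = 2.381.
κL = 5.024, sinh(κL) = 76.03.
Matching ψ, ψ′ at both faces gives T = [1 + U₀² sinh²(κL) / (4E(U₀ − E))]⁻¹ = 1/11760 = 0.0000851.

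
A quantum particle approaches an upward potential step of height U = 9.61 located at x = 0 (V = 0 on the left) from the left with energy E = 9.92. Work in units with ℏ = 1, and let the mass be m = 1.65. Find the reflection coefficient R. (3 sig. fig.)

On each side the TISE gives plane waves with k = √(2m(E − V))/ℏ: k₁ = √(2·1.65·9.92) = 5.722, k₂ = √(2·1.65·0.31) = 1.011.
Matching ψ and ψ′ at x = 0 gives r = (k₁ − k₂)/(k₁ + k₂), so R = r² = 0.4894 and T = 1 − R = 0.5106.

R = 0.489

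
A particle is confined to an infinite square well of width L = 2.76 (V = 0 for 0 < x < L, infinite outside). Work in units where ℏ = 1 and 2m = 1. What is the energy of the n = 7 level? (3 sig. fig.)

E = 63.5

The infinite-well eigenfunctions ψ_n = √(2/L) sin(nπx/L) vanish at both walls, giving E_n = n²π²ℏ²/(2mL²).
E_7 = 7² × π² / (2 × 0.5 × 2.76²) = 63.49.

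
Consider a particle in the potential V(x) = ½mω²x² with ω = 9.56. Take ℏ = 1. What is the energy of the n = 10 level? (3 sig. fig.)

Using E_n = (n + ½)ℏω: E_10 = 10.5 × 9.56 = 100.4.

E = 100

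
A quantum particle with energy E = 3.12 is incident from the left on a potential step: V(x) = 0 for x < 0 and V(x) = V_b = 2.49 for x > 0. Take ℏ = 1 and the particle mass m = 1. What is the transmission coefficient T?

On each side the TISE gives plane waves with k = √(2m(E − V))/ℏ: k₁ = √(2·1·3.12) = 2.498, k₂ = √(2·1·0.63) = 1.122.
Matching ψ and ψ′ at x = 0 gives r = (k₁ − k₂)/(k₁ + k₂), so R = r² = 0.1443 and T = 1 − R = 0.8557.

T = 0.856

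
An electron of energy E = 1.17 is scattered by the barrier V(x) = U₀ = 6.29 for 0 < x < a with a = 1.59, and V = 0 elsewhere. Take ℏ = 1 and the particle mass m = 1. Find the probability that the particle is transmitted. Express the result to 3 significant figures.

T = 0.0000922

Since E < U₀ the interior solution is evanescent with decay constant κ = √(2m(U₀ − E))/ℏ = 3.200.
κa = 5.088, sinh(κa) = 81.03.
The exact tunnelling result is T⁻¹ = 1 + U₀² sinh²(κa) / [4E(U₀ − E)] = 10840, so T = 0.0000922.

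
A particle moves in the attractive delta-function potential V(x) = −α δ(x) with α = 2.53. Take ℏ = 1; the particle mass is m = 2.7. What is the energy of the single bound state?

E = -8.64

The bound state is ψ(x) = √κ e^{−κ|x|}. The derivative jump ψ'(0⁺) − ψ'(0⁻) = −(2mα/ℏ²)ψ(0) fixes κ = mα/ℏ² = 6.831.
Then E = −ℏ²κ²/(2m) = −mα²/(2ℏ²) = -8.641.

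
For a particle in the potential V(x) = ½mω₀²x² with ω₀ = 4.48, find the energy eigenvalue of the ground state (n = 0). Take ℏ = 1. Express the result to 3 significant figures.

E = 2.24

The oscillator eigenvalues are E_n = ℏω₀(n + ½), so E_0 = 4.48 × 0.5 = 2.240.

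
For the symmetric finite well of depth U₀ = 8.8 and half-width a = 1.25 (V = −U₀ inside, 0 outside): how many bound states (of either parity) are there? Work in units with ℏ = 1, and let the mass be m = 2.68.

N = 6

The dimensionless depth is z₀ = a√(2mU₀)/ℏ = 1.25 × √(47.17) = 8.585.
A new bound state (alternating even/odd) appears each time z₀ passes a multiple of π/2, so N = ⌊2z₀/π⌋ + 1 = ⌊5.465⌋ + 1 = 6.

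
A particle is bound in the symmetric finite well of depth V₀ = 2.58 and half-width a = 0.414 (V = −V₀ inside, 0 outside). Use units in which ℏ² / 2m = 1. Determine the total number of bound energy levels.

The dimensionless depth is z₀ = a√(2mV₀)/ℏ = 0.414 × √(2.580) = 0.6650.
The even/odd transcendental equations gain one root per π/2 in z₀, giving N = 1 + ⌊2z₀/π⌋ = 1 + ⌊0.4233⌋ = 1.

N = 1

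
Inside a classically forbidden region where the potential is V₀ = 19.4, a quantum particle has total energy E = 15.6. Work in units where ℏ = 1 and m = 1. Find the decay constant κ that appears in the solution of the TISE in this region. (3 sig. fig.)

Since E < V₀ the TISE in this region is ψ'' = κ²ψ with κ = √(2m(V₀ − E))/ℏ.
κ = √(2 × 1 × 3.8) = 2.757.

κ = 2.76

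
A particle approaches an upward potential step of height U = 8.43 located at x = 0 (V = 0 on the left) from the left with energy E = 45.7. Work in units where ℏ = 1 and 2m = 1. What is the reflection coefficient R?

R = 0.00259

On each side the TISE gives plane waves with k = √(2m(E − V))/ℏ: k₁ = √(2·½·45.7) = 6.760, k₂ = √(2·½·37.27) = 6.105.
Matching ψ and ψ′ at x = 0 gives r = (k₁ − k₂)/(k₁ + k₂), so R = r² = 0.002594 and T = 1 − R = 0.9974.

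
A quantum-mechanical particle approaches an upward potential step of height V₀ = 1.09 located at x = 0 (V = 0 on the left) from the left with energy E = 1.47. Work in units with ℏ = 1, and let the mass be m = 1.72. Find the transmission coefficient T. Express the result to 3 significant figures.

T = 0.894

On each side the TISE gives plane waves with k = √(2m(E − V))/ℏ: k₁ = √(2·1.72·1.47) = 2.249, k₂ = √(2·1.72·0.38) = 1.143.
Continuity of ψ and ψ′ at the step yields the reflection amplitude r = (k₁ − k₂)/(k₁ + k₂) = 0.3259; thus R = |r|² = 0.1062, T = 0.8938.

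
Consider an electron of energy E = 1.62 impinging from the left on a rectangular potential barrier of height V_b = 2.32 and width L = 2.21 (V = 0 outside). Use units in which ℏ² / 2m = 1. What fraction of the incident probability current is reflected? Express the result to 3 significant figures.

E < V_b: inside the barrier ψ ∝ e^{±κx} with κ = √(2m(V_b − E))/ℏ = 0.8367.
κL = 1.849, sinh(κL) = 3.098.
The exact tunnelling result is T⁻¹ = 1 + V_b² sinh²(κL) / [4E(V_b − E)] = 12.39, so T = 0.0807.
R = 1 − T = 0.919.

R = 0.919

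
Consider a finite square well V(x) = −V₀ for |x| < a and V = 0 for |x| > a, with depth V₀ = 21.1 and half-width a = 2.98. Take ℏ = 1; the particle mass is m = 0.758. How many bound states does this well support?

The dimensionless depth is z₀ = a√(2mV₀)/ℏ = 2.98 × √(31.99) = 16.85.
The even/odd transcendental equations gain one root per π/2 in z₀, giving N = 1 + ⌊2z₀/π⌋ = 1 + ⌊10.73⌋ = 11.

N = 11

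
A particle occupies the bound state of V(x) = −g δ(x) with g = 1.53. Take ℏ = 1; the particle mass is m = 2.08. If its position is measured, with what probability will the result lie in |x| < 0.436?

The normalised bound state is ψ = √κ e^{−κ|x|} with κ = mg/ℏ² = 3.182.
P(|x| < d) = ∫_{−d}^{d} κ e^{−2κ|x|} dx = 1 − e^{−2κd} = 1 − e^{−2.775} = 0.9377.

P = 0.938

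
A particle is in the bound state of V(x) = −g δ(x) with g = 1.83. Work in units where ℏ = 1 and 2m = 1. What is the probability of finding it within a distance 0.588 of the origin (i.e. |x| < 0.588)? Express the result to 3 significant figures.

P = 0.659

The normalised bound state is ψ = √κ e^{−κ|x|} with κ = mg/ℏ² = 0.9150.
P(|x| < d) = ∫_{−d}^{d} κ e^{−2κ|x|} dx = 1 − e^{−2κd} = 1 − e^{−1.076} = 0.6591.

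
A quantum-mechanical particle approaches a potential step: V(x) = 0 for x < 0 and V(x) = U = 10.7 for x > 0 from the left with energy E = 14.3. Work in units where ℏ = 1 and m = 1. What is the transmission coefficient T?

On each side the TISE gives plane waves with k = √(2m(E − V))/ℏ: k₁ = √(2·1·14.3) = 5.348, k₂ = √(2·1·3.6) = 2.683.
Matching ψ and ψ′ at x = 0 gives r = (k₁ − k₂)/(k₁ + k₂), so R = r² = 0.1101 and T = 1 − R = 0.8899.

T = 0.890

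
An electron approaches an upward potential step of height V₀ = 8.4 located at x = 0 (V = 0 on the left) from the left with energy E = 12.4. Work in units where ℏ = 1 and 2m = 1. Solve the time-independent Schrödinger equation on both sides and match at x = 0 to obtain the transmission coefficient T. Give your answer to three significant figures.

The wavenumbers are k₁ = √(2mE)/ℏ = 3.521 on the left and k₂ = √(2m(E − V₀))/ℏ = 2.000 on the right.
Matching ψ and ψ′ at x = 0 gives r = (k₁ − k₂)/(k₁ + k₂), so R = r² = 0.07592 and T = 1 − R = 0.9241.

T = 0.924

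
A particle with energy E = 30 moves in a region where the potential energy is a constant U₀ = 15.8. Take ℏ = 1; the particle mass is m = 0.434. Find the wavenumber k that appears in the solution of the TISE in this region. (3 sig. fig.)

k = 3.51

With E > U₀ the solution is oscillatory, ψ ∝ e^{±ikx} with k = √(2m(E − U₀))/ℏ.
k = √(2 × 0.434 × 14.2) = 3.511.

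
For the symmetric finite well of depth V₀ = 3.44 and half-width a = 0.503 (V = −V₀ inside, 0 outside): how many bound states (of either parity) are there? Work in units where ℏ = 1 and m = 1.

Define the well-strength parameter z₀ = (a/ℏ)√(2mV₀) = 0.503 × √(2·1·3.44) = 1.319.
The even/odd transcendental equations gain one root per π/2 in z₀, giving N = 1 + ⌊2z₀/π⌋ = 1 + ⌊0.8399⌋ = 1.

N = 1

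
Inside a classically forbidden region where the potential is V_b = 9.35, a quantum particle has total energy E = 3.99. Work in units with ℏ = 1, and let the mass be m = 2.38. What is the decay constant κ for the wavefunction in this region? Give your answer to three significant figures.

κ = 5.05

Since E < V_b the TISE in this region is ψ'' = κ²ψ with κ = √(2m(V_b − E))/ℏ.
κ = √(2 × 2.38 × 5.36) = 5.051.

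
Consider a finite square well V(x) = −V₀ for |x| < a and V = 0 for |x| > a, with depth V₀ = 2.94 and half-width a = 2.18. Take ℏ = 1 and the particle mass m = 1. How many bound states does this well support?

N = 4

The dimensionless depth is z₀ = a√(2mV₀)/ℏ = 2.18 × √(5.880) = 5.286.
The even/odd transcendental equations gain one root per π/2 in z₀, giving N = 1 + ⌊2z₀/π⌋ = 1 + ⌊3.365⌋ = 4.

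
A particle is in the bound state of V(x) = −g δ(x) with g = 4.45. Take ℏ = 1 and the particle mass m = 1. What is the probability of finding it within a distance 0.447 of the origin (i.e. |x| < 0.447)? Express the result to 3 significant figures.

The normalised bound state is ψ = √κ e^{−κ|x|} with κ = mg/ℏ² = 4.450.
P(|x| < d) = ∫_{−d}^{d} κ e^{−2κ|x|} dx = 1 − e^{−2κd} = 1 − e^{−3.978} = 0.9813.

P = 0.981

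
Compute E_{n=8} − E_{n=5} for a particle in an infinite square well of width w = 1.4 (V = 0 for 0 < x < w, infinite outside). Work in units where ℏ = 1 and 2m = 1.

E_n = n²π²ℏ²/(2mw²), so ΔE = (8² − 5²) π²ℏ²/(2mw²).
ΔE = 39 × π² / (2 × 0.5 × 1.4²) = 196.4.

ΔE = 196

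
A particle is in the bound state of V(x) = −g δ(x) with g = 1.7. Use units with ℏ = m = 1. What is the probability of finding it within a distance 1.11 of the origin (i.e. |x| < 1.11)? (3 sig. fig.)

P = 0.977

The normalised bound state is ψ = √κ e^{−κ|x|} with κ = mg/ℏ² = 1.700.
P(|x| < d) = ∫_{−d}^{d} κ e^{−2κ|x|} dx = 1 − e^{−2κd} = 1 − e^{−3.774} = 0.9770.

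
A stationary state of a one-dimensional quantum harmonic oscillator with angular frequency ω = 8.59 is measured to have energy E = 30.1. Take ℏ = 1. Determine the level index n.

n = 3

Invert E_n = (n + ½)ℏω: n = E/ℏω − ½ = 3.004, so n = 3.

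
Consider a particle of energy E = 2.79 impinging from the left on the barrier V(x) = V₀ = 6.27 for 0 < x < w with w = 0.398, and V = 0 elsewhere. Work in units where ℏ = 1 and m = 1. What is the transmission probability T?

T = 0.386

E < V₀: inside the barrier ψ ∝ e^{±κx} with κ = √(2m(V₀ − E))/ℏ = 2.638.
κw = 1.050, sinh(κw) = 1.254.
The exact tunnelling result is T⁻¹ = 1 + V₀² sinh²(κw) / [4E(V₀ − E)] = 2.591, so T = 0.386.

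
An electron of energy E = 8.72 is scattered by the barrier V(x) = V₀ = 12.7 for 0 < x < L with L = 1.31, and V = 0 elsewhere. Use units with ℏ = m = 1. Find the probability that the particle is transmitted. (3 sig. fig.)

E < V₀: inside the barrier ψ ∝ e^{±κx} with κ = √(2m(V₀ − E))/ℏ = 2.821.
κL = 3.696, sinh(κL) = 20.13.
Matching ψ, ψ′ at both faces gives T = [1 + V₀² sinh²(κL) / (4E(V₀ − E))]⁻¹ = 1/471.8 = 0.00212.

T = 0.00212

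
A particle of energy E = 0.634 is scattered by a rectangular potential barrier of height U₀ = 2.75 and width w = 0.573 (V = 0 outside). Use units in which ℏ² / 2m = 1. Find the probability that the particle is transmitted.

T = 0.449

Since E < U₀ the interior solution is evanescent with decay constant κ = √(2m(U₀ − E))/ℏ = 1.455.
κw = 0.8335, sinh(κw) = 0.9334.
Matching ψ, ψ′ at both faces gives T = [1 + U₀² sinh²(κw) / (4E(U₀ − E))]⁻¹ = 1/2.228 = 0.449.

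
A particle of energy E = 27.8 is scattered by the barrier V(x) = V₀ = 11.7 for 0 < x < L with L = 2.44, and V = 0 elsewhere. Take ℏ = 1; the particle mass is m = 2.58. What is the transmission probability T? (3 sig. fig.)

T = 0.995

E > V₀: inside the barrier k₂ = √(2m(E − V₀))/ℏ = 9.115, k₂L = 22.24.
T = [1 + V₀² sin²(k₂L) / (4E(E − V₀))]⁻¹ = 1/1.005 = 0.995.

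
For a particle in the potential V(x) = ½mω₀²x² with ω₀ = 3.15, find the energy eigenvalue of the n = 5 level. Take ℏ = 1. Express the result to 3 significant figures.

E = 17.3

The oscillator eigenvalues are E_n = ℏω₀(n + ½), so E_5 = 3.15 × 5.5 = 17.33.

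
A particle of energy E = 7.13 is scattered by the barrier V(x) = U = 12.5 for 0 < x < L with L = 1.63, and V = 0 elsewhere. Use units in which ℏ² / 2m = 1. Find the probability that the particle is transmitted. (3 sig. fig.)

Since E < U the interior solution is evanescent with decay constant κ = √(2m(U − E))/ℏ = 2.317.
κL = 3.777, sinh(κL) = 21.84.
The exact tunnelling result is T⁻¹ = 1 + U² sinh²(κL) / [4E(U − E)] = 487.5, so T = 0.00205.

T = 0.00205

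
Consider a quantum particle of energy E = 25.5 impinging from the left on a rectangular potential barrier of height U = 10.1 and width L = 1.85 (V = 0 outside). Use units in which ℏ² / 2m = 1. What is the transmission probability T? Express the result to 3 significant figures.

Above the barrier the interior wavenumber is k₂ = √(2m(E − U))/ℏ = 3.924, giving phase k₂L = 7.260.
Matching at both interfaces gives T⁻¹ = 1 + U² sin²(k₂L) / [4E(E − U)] = 1.045, hence T = 0.957.

T = 0.957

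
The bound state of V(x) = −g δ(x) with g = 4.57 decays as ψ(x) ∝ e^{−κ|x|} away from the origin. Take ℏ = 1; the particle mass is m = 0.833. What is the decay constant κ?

Integrating the TISE across x = 0 gives the cusp condition ψ'(0⁺) − ψ'(0⁻) = −(2mg/ℏ²)ψ(0).
With ψ ∝ e^{−κ|x|} this yields −2κ = −2mg/ℏ², so κ = mg/ℏ² = 3.807.

κ = 3.81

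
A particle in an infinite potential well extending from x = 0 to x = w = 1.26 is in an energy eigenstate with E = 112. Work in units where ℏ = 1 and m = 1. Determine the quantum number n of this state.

n = 6

For an infinite well E_n = n²π²ℏ²/(2mw²), so n = (w/πℏ)√(2mE).
n = (1.26/π) × √(2 × 1 × 112) = 6.003 → n = 6.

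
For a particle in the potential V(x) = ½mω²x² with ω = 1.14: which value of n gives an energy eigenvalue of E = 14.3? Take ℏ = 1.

Invert E_n = (n + ½)ℏω: n = E/ℏω − ½ = 12.044, so n = 12.

n = 12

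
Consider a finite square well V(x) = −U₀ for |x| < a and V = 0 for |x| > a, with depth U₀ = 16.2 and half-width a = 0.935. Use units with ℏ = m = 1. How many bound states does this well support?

The dimensionless depth is z₀ = a√(2mU₀)/ℏ = 0.935 × √(32.40) = 5.322.
A new bound state (alternating even/odd) appears each time z₀ passes a multiple of π/2, so N = ⌊2z₀/π⌋ + 1 = ⌊3.388⌋ + 1 = 4.

N = 4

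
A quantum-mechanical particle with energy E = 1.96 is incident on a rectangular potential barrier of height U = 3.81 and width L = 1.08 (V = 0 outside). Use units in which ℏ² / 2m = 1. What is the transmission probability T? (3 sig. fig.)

T = 0.191

Since E < U the interior solution is evanescent with decay constant κ = √(2m(U − E))/ℏ = 1.360.
κL = 1.469, sinh(κL) = 2.057.
Matching ψ, ψ′ at both faces gives T = [1 + U² sinh²(κL) / (4E(U − E))]⁻¹ = 1/5.236 = 0.191.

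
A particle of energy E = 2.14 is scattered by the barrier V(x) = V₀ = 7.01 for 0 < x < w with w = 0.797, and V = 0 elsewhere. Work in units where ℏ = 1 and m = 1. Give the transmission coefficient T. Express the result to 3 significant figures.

Since E < V₀ the interior solution is evanescent with decay constant κ = √(2m(V₀ − E))/ℏ = 3.121.
κw = 2.487, sinh(κw) = 5.973.
The exact tunnelling result is T⁻¹ = 1 + V₀² sinh²(κw) / [4E(V₀ − E)] = 43.06, so T = 0.0232.

T = 0.0232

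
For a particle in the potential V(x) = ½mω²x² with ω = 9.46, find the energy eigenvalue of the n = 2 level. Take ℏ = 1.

E = 23.7

Using E_n = (n + ½)ℏω: E_2 = 2.5 × 9.46 = 23.65.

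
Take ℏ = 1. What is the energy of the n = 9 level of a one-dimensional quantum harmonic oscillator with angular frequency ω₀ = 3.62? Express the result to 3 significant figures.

Using E_n = (n + ½)ℏω₀: E_9 = 9.5 × 3.62 = 34.39.

E = 34.4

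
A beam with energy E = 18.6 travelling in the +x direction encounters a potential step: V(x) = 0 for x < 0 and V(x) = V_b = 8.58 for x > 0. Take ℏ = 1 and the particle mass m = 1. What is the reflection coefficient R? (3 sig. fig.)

The wavenumbers are k₁ = √(2mE)/ℏ = 6.099 on the left and k₂ = √(2m(E − V_b))/ℏ = 4.477 on the right.
Matching ψ and ψ′ at x = 0 gives r = (k₁ − k₂)/(k₁ + k₂), so R = r² = 0.02354 and T = 1 − R = 0.9765.

R = 0.0235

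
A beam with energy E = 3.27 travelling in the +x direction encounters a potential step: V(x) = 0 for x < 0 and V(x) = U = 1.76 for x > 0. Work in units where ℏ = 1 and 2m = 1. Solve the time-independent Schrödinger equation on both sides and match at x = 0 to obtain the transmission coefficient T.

T = 0.964

The wavenumbers are k₁ = √(2mE)/ℏ = 1.808 on the left and k₂ = √(2m(E − U))/ℏ = 1.229 on the right.
Matching ψ and ψ′ at x = 0 gives r = (k₁ − k₂)/(k₁ + k₂), so R = r² = 0.03641 and T = 1 − R = 0.9636.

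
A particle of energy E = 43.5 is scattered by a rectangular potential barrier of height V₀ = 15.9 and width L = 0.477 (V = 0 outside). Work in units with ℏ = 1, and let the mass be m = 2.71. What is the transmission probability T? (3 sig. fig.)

E > V₀: inside the barrier k₂ = √(2m(E − V₀))/ℏ = 12.23, k₂L = 5.834.
Matching at both interfaces gives T⁻¹ = 1 + V₀² sin²(k₂L) / [4E(E − V₀)] = 1.010, hence T = 0.990.

T = 0.990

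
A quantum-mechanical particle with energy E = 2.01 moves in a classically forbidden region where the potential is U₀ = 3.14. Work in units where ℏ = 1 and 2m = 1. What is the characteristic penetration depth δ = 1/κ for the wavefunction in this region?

Since E < U₀ the TISE in this region is ψ'' = κ²ψ with κ = √(2m(U₀ − E))/ℏ.
κ = √(2 × 0.5 × 1.13) = 1.063. The penetration depth is δ = 1/κ = 0.941.

δ = 0.941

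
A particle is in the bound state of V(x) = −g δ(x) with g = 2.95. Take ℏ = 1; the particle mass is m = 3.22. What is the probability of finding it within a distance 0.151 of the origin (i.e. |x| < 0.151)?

P = 0.943

The normalised bound state is ψ = √κ e^{−κ|x|} with κ = mg/ℏ² = 9.499.
P(|x| < d) = ∫_{−d}^{d} κ e^{−2κ|x|} dx = 1 − e^{−2κd} = 1 − e^{−2.869} = 0.9432.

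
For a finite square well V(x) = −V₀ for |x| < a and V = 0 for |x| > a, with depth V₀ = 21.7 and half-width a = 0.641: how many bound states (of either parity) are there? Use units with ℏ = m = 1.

N = 3

Define the well-strength parameter z₀ = (a/ℏ)√(2mV₀) = 0.641 × √(2·1·21.7) = 4.223.
The even/odd transcendental equations gain one root per π/2 in z₀, giving N = 1 + ⌊2z₀/π⌋ = 1 + ⌊2.688⌋ = 3.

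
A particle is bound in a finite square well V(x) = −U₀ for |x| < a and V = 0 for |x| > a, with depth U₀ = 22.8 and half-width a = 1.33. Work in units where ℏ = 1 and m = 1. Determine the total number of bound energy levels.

N = 6

The dimensionless depth is z₀ = a√(2mU₀)/ℏ = 1.33 × √(45.60) = 8.981.
A new bound state (alternating even/odd) appears each time z₀ passes a multiple of π/2, so N = ⌊2z₀/π⌋ + 1 = ⌊5.718⌋ + 1 = 6.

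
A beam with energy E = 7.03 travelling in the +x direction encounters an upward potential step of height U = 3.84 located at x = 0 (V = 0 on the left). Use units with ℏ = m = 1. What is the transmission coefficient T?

The wavenumbers are k₁ = √(2mE)/ℏ = 3.750 on the left and k₂ = √(2m(E − U))/ℏ = 2.526 on the right.
Matching ψ and ψ′ at x = 0 gives r = (k₁ − k₂)/(k₁ + k₂), so R = r² = 0.03803 and T = 1 − R = 0.9620.

T = 0.962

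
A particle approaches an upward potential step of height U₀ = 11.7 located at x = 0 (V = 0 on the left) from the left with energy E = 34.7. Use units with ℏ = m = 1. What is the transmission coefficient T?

T = 0.990

On each side the TISE gives plane waves with k = √(2m(E − V))/ℏ: k₁ = √(2·1·34.7) = 8.331, k₂ = √(2·1·23) = 6.782.
Continuity of ψ and ψ′ at the step yields the reflection amplitude r = (k₁ − k₂)/(k₁ + k₂) = 0.1025; thus R = |r|² = 0.01050, T = 0.9895.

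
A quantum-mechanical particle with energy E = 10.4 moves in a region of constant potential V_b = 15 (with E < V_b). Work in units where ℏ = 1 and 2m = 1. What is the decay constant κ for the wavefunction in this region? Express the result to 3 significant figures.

Since E < V_b the TISE in this region is ψ'' = κ²ψ with κ = √(2m(V_b − E))/ℏ.
κ = √(2 × 0.5 × 4.6) = 2.145.

κ = 2.14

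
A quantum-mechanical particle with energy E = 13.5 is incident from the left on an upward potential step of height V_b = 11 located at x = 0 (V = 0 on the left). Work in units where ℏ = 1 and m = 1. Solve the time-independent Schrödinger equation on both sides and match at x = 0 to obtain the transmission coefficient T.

T = 0.841

On each side the TISE gives plane waves with k = √(2m(E − V))/ℏ: k₁ = √(2·1·13.5) = 5.196, k₂ = √(2·1·2.5) = 2.236.
Matching ψ and ψ′ at x = 0 gives r = (k₁ − k₂)/(k₁ + k₂), so R = r² = 0.1586 and T = 1 − R = 0.8414.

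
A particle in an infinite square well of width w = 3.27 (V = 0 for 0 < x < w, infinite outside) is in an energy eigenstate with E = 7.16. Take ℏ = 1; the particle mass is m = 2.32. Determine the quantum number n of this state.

n = 6

From E_n = n²π²ℏ²/(2mw²) invert to n = √(2mw²E)/(πℏ).
n = (3.27/π) × √(2 × 2.32 × 7.16) = 5.999 → n = 6.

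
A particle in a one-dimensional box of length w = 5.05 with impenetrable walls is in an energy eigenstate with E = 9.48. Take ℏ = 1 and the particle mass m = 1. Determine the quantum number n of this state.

For an infinite well E_n = n²π²ℏ²/(2mw²), so n = (w/πℏ)√(2mE).
n = (5.05/π) × √(2 × 1 × 9.48) = 6.999 → n = 7.

n = 7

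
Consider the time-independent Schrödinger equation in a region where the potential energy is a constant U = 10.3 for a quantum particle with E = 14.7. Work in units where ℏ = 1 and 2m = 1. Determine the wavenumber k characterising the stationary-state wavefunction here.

k = 2.10

With E > U the solution is oscillatory, ψ ∝ e^{±ikx} with k = √(2m(E − U))/ℏ.
k = √(2 × 0.5 × 4.4) = 2.098.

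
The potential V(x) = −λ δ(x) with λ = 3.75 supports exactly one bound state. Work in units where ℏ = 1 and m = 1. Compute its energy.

E = -7.03

For x ≠ 0 the bound state is ψ ∝ e^{−κ|x|}; integrating the TISE across the delta gives the cusp condition 2κ = 2mλ/ℏ², so κ = 3.750.
Then E = −ℏ²κ²/(2m) = −mλ²/(2ℏ²) = -7.031.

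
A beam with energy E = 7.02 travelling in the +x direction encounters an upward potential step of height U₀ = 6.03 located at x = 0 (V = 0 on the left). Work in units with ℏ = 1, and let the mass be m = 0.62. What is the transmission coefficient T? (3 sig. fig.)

On each side the TISE gives plane waves with k = √(2m(E − V))/ℏ: k₁ = √(2·0.62·7.02) = 2.950, k₂ = √(2·0.62·0.99) = 1.108.
Continuity of ψ and ψ′ at the step yields the reflection amplitude r = (k₁ − k₂)/(k₁ + k₂) = 0.4540; thus R = |r|² = 0.2061, T = 0.7939.

T = 0.794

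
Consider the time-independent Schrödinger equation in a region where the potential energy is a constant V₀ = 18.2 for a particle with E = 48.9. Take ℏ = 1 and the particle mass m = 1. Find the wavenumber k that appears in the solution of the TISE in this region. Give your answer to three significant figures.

With E > V₀ the solution is oscillatory, ψ ∝ e^{±ikx} with k = √(2m(E − V₀))/ℏ.
k = √(2 × 1 × 30.7) = 7.836.

k = 7.84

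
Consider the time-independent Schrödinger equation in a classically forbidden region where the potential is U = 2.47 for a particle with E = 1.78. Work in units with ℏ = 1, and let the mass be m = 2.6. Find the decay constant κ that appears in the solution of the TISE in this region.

Since E < U the TISE in this region is ψ'' = κ²ψ with κ = √(2m(U − E))/ℏ.
κ = √(2 × 2.6 × 0.69) = 1.894.

κ = 1.89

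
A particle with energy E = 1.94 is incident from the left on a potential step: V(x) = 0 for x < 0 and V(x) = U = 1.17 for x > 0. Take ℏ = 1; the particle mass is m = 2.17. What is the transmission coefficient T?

T = 0.948

The wavenumbers are k₁ = √(2mE)/ℏ = 2.902 on the left and k₂ = √(2m(E − U))/ℏ = 1.828 on the right.
Continuity of ψ and ψ′ at the step yields the reflection amplitude r = (k₁ − k₂)/(k₁ + k₂) = 0.2270; thus R = |r|² = 0.05152, T = 0.9485.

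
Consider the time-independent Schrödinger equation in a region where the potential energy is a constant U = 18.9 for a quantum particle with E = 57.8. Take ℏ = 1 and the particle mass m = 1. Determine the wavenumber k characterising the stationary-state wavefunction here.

With E > U the solution is oscillatory, ψ ∝ e^{±ikx} with k = √(2m(E − U))/ℏ.
k = √(2 × 1 × 38.9) = 8.820.

k = 8.82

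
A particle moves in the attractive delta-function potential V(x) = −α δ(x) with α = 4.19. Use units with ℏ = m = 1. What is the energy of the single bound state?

The bound state is ψ(x) = √κ e^{−κ|x|}. The derivative jump ψ'(0⁺) − ψ'(0⁻) = −(2mα/ℏ²)ψ(0) fixes κ = mα/ℏ² = 4.190.
Then E = −ℏ²κ²/(2m) = −mα²/(2ℏ²) = -8.778.

E = -8.78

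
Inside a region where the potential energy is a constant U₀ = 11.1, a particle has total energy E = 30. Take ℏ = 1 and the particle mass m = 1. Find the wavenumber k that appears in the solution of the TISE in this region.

k = 6.15

With E > U₀ the solution is oscillatory, ψ ∝ e^{±ikx} with k = √(2m(E − U₀))/ℏ.
k = √(2 × 1 × 18.9) = 6.148.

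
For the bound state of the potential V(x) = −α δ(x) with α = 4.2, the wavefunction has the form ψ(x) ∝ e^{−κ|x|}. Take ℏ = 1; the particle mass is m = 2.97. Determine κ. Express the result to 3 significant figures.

κ = 12.5

Integrating the TISE across x = 0 gives the cusp condition ψ'(0⁺) − ψ'(0⁻) = −(2mα/ℏ²)ψ(0).
With ψ ∝ e^{−κ|x|} this yields −2κ = −2mα/ℏ², so κ = mα/ℏ² = 12.47.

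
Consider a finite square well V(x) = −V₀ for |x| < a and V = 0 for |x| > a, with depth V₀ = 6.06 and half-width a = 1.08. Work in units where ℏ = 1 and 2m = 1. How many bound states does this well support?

N = 2

The dimensionless depth is z₀ = a√(2mV₀)/ℏ = 1.08 × √(6.060) = 2.659.
The even/odd transcendental equations gain one root per π/2 in z₀, giving N = 1 + ⌊2z₀/π⌋ = 1 + ⌊1.693⌋ = 2.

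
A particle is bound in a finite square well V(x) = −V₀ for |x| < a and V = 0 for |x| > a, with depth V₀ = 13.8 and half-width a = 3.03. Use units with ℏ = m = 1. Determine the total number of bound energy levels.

The dimensionless depth is z₀ = a√(2mV₀)/ℏ = 3.03 × √(27.60) = 15.92.
The even/odd transcendental equations gain one root per π/2 in z₀, giving N = 1 + ⌊2z₀/π⌋ = 1 + ⌊10.13⌋ = 11.

N = 11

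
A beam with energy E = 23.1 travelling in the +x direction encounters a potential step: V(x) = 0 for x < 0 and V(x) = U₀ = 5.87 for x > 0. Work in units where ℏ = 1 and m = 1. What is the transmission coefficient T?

T = 0.995

The wavenumbers are k₁ = √(2mE)/ℏ = 6.797 on the left and k₂ = √(2m(E − U₀))/ℏ = 5.870 on the right.
Continuity of ψ and ψ′ at the step yields the reflection amplitude r = (k₁ − k₂)/(k₁ + k₂) = 0.07316; thus R = |r|² = 0.005353, T = 0.9946.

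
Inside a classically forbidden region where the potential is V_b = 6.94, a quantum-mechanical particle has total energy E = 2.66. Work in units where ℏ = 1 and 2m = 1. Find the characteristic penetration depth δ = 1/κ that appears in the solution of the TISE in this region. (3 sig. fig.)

Since E < V_b the TISE in this region is ψ'' = κ²ψ with κ = √(2m(V_b − E))/ℏ.
κ = √(2 × 0.5 × 4.28) = 2.069. The penetration depth is δ = 1/κ = 0.483.

δ = 0.483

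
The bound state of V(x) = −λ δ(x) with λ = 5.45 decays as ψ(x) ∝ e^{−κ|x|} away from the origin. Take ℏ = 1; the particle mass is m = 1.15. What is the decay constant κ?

κ = 6.27

Integrate −(ℏ²/2m)ψ'' − λδ(x)ψ = Eψ from −ε to +ε: the ψ'' term gives ψ'(0⁺) − ψ'(0⁻) and the δ term gives −(2mλ/ℏ²)ψ(0).
With ψ ∝ e^{−κ|x|} this yields −2κ = −2mλ/ℏ², so κ = mλ/ℏ² = 6.268.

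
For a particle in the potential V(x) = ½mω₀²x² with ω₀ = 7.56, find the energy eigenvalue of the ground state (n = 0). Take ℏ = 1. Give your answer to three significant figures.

E = 3.78

Using E_n = (n + ½)ℏω₀: E_0 = 0.5 × 7.56 = 3.780.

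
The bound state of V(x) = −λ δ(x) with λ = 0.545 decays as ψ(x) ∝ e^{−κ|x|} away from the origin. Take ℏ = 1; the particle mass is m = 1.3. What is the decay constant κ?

Integrate −(ℏ²/2m)ψ'' − λδ(x)ψ = Eψ from −ε to +ε: the ψ'' term gives ψ'(0⁺) − ψ'(0⁻) and the δ term gives −(2mλ/ℏ²)ψ(0).
With ψ ∝ e^{−κ|x|} this yields −2κ = −2mλ/ℏ², so κ = mλ/ℏ² = 0.7085.

κ = 0.709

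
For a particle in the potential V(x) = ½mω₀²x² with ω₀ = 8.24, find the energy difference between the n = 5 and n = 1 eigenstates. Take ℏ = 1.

E_n = ℏω₀(n + ½), so ΔE = (5 − 1) ℏω₀ = 4 × 8.24 = 32.96.

ΔE = 33.0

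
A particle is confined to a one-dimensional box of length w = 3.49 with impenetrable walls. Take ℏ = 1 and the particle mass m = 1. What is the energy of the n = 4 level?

The infinite-well eigenfunctions ψ_n = √(2/w) sin(nπx/w) vanish at both walls, giving E_n = n²π²ℏ²/(2mw²).
E_4 = 4² × π² / (2 × 1 × 3.49²) = 6.482.

E = 6.48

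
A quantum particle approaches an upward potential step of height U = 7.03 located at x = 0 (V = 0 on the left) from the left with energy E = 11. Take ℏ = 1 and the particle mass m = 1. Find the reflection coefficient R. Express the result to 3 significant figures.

On each side the TISE gives plane waves with k = √(2m(E − V))/ℏ: k₁ = √(2·1·11) = 4.690, k₂ = √(2·1·3.97) = 2.818.
Continuity of ψ and ψ′ at the step yields the reflection amplitude r = (k₁ − k₂)/(k₁ + k₂) = 0.2494; thus R = |r|² = 0.06220, T = 0.9378.

R = 0.0622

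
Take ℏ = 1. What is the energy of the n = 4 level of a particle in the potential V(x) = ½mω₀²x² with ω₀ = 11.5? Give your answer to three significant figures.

E = 51.8

Using E_n = (n + ½)ℏω₀: E_4 = 4.5 × 11.5 = 51.75.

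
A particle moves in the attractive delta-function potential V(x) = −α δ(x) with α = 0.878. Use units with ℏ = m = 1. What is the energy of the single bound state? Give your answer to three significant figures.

The bound state is ψ(x) = √κ e^{−κ|x|}. The derivative jump ψ'(0⁺) − ψ'(0⁻) = −(2mα/ℏ²)ψ(0) fixes κ = mα/ℏ² = 0.8780.
Then E = −ℏ²κ²/(2m) = −mα²/(2ℏ²) = -0.3854.

E = -0.385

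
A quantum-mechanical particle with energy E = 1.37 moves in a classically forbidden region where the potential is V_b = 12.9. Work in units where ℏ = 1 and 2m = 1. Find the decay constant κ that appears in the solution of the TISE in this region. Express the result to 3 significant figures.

κ = 3.40

Since E < V_b the TISE in this region is ψ'' = κ²ψ with κ = √(2m(V_b − E))/ℏ.
κ = √(2 × 0.5 × 11.53) = 3.396.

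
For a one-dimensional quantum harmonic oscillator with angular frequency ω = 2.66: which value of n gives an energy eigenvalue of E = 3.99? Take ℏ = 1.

n = 1

Invert E_n = (n + ½)ℏω: n = E/ℏω − ½ = 1.000, so n = 1.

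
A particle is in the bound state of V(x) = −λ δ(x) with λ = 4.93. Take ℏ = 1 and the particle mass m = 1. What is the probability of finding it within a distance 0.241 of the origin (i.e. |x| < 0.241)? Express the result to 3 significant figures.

P = 0.907

The normalised bound state is ψ = √κ e^{−κ|x|} with κ = mλ/ℏ² = 4.930.
P(|x| < d) = ∫_{−d}^{d} κ e^{−2κ|x|} dx = 1 − e^{−2κd} = 1 − e^{−2.376} = 0.9071.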